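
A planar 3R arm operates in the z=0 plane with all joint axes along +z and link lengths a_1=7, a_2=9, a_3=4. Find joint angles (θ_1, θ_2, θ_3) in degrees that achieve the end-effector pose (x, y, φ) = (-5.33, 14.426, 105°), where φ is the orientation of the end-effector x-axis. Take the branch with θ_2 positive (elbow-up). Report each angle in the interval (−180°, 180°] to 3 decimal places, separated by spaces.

60.004 89.997 -45.001

wrist centre = target − a_3·(cos φ, sin φ) = (-4.2947, 10.5623)
cos θ_2 = (130.0068−7²−9²)/(2·7·9) = 0.0001; θ_2 = 89.9969° (elbow-up)
β = atan2(10.5623,-4.2947) = 112.1271°; ψ = atan2(9.0000,7.0005) = 52.1231°
θ_1 = β − ψ = 60.0040°
θ_3 = φ − θ_1 − θ_2 = -45.0009° (wrapped to (-180°,180°])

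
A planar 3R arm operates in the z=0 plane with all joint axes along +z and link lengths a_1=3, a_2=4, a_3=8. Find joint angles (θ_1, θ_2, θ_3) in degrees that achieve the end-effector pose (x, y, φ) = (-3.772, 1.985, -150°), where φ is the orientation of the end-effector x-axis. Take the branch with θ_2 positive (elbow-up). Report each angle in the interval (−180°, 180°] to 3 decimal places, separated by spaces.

44.995 30.013 134.992

wrist centre = target − a_3·(cos φ, sin φ) = (3.1562, 5.9850)
cos θ_2 = (45.7818−3²−4²)/(2·3·4) = 0.8659; θ_2 = 30.0132° (elbow-up)
β = atan2(5.9850,3.1562) = 62.1950°; ψ = atan2(2.0008,6.4636) = 17.1997°
θ_1 = β − ψ = 44.9952°
θ_3 = φ − θ_1 − θ_2 = 134.9916° (wrapped to (-180°,180°])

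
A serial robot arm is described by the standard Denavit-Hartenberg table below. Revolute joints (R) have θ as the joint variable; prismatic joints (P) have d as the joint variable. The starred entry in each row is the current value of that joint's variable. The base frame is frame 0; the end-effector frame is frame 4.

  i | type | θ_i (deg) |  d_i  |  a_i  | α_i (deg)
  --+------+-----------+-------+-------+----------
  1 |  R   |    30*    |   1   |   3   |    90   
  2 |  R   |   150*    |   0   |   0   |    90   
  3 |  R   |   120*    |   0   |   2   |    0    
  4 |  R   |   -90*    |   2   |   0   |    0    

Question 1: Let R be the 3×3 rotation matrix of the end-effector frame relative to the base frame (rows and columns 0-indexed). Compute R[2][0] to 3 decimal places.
End-effector x-axis (col 0 of R) = (-0.3995,-0.8080,0.4330)
R[2][0] = 0.4330

0.433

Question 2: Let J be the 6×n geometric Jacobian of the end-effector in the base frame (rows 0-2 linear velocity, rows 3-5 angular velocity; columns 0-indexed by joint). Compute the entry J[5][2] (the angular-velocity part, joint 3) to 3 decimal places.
axis z_2 = (0.4330,0.2500,0.8660); lever o_n−o_2 = (2.4821,-0.5670,1.2321)
cross product → J_v[:, 2] = (0.7990,1.6160,-0.8660)
J_ω[:, 2] = z_2
entry J[5][2] = 0.8660

0.866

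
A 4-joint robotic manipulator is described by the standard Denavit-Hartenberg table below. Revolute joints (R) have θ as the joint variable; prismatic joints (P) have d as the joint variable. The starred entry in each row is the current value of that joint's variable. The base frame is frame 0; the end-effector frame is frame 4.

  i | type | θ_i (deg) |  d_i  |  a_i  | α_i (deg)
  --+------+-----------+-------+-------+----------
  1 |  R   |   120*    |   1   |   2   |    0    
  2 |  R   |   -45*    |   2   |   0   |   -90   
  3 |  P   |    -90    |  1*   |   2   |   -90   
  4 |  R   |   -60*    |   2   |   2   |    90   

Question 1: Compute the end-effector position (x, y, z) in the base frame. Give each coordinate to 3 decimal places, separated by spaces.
after link 1: o_1 = (-1.0000, 1.7321, 1.0000)
after link 2: o_2 = (-1.0000, 1.7321, 3.0000)
after link 3: o_3 = (-1.9659, 1.9909, 5.0000)
after link 4: o_4 = (-3.1213, 4.3710, 6.0000)

-3.121 4.371 6.000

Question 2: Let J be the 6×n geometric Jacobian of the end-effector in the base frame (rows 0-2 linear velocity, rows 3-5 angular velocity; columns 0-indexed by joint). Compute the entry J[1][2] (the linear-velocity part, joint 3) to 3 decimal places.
0.259

prismatic axis z_2 = (-0.9659,0.2588,0.0000)
J_v[:, 2] = z_2; J_ω[:, 2] = (0,0,0)
entry J[1][2] = 0.2588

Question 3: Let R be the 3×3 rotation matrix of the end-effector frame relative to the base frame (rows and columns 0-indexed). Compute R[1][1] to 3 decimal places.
0.966

End-effector y-axis (col 1 of R) = (0.2588,0.9659,-0.0000)
R[1][1] = 0.9659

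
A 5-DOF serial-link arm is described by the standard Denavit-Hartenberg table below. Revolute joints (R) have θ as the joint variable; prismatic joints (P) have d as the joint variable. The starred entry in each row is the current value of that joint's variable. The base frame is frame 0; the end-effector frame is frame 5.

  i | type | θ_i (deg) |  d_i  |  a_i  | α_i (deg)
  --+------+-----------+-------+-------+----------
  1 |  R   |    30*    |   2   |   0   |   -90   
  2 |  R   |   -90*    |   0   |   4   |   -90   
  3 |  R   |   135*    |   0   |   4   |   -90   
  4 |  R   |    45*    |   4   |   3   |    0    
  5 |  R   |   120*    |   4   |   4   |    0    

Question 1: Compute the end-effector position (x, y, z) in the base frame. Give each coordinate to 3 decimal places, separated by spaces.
after link 1: o_1 = (0.0000, 0.0000, 2.0000)
after link 2: o_2 = (0.0000, -0.0000, 6.0000)
after link 3: o_3 = (1.4142, -2.4495, 3.1716)
after link 4: o_4 = (-1.0871, -2.3597, -1.1569)
after link 5: o_5 = (-4.7639, 1.9382, -1.2532)

-4.764 1.938 -1.253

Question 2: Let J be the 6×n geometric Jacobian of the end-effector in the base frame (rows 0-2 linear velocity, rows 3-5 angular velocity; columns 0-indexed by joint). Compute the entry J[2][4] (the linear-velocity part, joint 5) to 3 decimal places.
axis z_4 = (-0.3536,0.6124,-0.7071); lever o_n−o_4 = (-3.6768,4.2979,-0.0964)
cross product → J_v[:, 4] = (2.9800,2.5658,0.7321)
J_ω[:, 4] = z_4
entry J[2][4] = 0.7321

0.732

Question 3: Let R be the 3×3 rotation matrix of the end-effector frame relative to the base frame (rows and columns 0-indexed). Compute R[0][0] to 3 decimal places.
-0.566

End-effector x-axis (col 0 of R) = (-0.5657,0.4621,0.6830)
R[0][0] = -0.5657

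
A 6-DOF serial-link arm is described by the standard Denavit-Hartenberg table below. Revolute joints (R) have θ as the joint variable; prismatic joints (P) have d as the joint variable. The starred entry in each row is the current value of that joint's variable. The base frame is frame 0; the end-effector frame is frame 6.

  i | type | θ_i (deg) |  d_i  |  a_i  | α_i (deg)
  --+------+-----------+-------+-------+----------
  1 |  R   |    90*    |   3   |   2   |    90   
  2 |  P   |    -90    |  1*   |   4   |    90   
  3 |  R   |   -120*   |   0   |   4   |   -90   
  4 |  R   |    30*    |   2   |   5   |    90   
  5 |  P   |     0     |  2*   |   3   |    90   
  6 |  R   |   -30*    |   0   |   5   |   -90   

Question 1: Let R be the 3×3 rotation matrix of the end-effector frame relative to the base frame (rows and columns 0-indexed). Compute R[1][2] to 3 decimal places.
End-effector z-axis (col 2 of R) = (-0.7500,-0.5000,0.4330)
R[1][2] = -0.5000

-0.500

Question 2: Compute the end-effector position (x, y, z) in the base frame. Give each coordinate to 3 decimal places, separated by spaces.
-12.495 8.598 4.482

after link 1: o_1 = (0.0000, 2.0000, 3.0000)
after link 2: o_2 = (1.0000, 2.0000, -1.0000)
after link 3: o_3 = (-2.4641, 2.0000, 1.0000)
after link 4: o_4 = (-7.2141, 4.5000, 1.4330)
after link 5: o_5 = (-10.3301, 4.2679, 3.2321)
after link 6: o_6 = (-12.4952, 8.5981, 4.4821)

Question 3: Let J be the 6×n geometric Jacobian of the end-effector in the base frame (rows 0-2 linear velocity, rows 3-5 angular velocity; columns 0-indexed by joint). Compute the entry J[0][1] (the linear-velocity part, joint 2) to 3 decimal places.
prismatic axis z_1 = (1.0000,-0.0000,0.0000)
J_v[:, 1] = z_1; J_ω[:, 1] = (0,0,0)
entry J[0][1] = 1.0000

1.000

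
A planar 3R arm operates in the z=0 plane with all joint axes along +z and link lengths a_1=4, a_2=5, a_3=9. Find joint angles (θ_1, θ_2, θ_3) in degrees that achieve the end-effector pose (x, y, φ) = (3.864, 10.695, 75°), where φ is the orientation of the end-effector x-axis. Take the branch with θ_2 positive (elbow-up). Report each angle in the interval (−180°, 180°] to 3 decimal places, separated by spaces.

-44.989 149.992 -30.003

wrist centre = target − a_3·(cos φ, sin φ) = (1.5346, 2.0017)
cos θ_2 = (6.3618−4²−5²)/(2·4·5) = -0.8660; θ_2 = 149.9921° (elbow-up)
β = atan2(2.0017,1.5346) = 52.5235°; ψ = atan2(2.5006,-0.3298) = 97.5128°
θ_1 = β − ψ = -44.9893°
θ_3 = φ − θ_1 − θ_2 = -30.0027° (wrapped to (-180°,180°])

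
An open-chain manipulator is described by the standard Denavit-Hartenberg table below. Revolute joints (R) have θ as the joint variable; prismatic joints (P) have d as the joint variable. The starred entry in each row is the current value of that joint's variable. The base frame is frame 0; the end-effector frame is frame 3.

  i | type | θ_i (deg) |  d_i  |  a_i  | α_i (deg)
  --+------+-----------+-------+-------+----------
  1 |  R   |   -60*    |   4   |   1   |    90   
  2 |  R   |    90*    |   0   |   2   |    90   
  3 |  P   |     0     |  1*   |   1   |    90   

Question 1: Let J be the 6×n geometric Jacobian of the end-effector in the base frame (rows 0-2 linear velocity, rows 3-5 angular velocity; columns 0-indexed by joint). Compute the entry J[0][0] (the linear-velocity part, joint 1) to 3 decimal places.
1.732

axis z_0 = ẑ; lever o_n−o_0 = (1.0000,-1.7321,7.0000)
cross product → J_v[:, 0] = (1.7321,1.0000,-0.0000)
J_ω[:, 0] = z_0
entry J[0][0] = 1.7321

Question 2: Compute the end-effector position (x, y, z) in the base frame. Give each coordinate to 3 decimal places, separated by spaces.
after link 1: o_1 = (0.5000, -0.8660, 4.0000)
after link 2: o_2 = (0.5000, -0.8660, 6.0000)
after link 3: o_3 = (1.0000, -1.7321, 7.0000)

1.000 -1.732 7.000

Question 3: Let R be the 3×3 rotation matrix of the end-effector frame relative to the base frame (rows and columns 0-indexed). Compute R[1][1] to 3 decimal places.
-0.866

End-effector y-axis (col 1 of R) = (0.5000,-0.8660,-0.0000)
R[1][1] = -0.8660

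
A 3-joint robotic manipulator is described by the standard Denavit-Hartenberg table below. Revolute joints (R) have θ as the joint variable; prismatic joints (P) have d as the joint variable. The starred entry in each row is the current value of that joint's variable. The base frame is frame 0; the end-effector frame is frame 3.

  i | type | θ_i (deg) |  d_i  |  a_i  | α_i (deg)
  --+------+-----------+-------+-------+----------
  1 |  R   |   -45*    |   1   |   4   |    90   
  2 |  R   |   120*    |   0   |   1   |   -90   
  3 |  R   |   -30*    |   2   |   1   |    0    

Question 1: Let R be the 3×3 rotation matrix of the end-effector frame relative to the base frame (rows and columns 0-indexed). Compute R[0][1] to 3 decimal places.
End-effector y-axis (col 1 of R) = (0.4356,0.7891,0.4330)
R[0][1] = 0.4356

0.436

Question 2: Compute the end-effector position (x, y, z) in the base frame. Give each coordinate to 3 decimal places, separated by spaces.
after link 1: o_1 = (2.8284, -2.8284, 1.0000)
after link 2: o_2 = (2.4749, -2.4749, 1.8660)
after link 3: o_3 = (0.5904, -1.2975, 1.6160)

0.590 -1.297 1.616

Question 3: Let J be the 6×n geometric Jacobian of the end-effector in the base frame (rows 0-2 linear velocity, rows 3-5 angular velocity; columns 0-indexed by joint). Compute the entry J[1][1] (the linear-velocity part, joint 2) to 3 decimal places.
axis z_1 = (-0.7071,-0.7071,0.0000); lever o_n−o_1 = (-2.2380,1.5309,0.6160)
cross product → J_v[:, 1] = (-0.4356,0.4356,-2.6651)
J_ω[:, 1] = z_1
entry J[1][1] = 0.4356

0.436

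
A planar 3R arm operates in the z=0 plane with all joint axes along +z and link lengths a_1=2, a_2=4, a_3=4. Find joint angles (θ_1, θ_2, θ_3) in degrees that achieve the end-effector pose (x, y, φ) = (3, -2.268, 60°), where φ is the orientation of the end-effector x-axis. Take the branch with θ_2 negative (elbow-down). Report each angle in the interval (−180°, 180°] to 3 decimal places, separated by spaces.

-60.003 -29.996 149.999

wrist centre = target − a_3·(cos φ, sin φ) = (1.0000, -5.7321)
cos θ_2 = (33.8570−2²−4²)/(2·2·4) = 0.8661; θ_2 = -29.9958° (elbow-down)
β = atan2(-5.7321,1.0000) = -80.1040°; ψ = atan2(-1.9997,5.4642) = -20.1011°
θ_1 = β − ψ = -60.0029°
θ_3 = φ − θ_1 − θ_2 = 149.9987° (wrapped to (-180°,180°])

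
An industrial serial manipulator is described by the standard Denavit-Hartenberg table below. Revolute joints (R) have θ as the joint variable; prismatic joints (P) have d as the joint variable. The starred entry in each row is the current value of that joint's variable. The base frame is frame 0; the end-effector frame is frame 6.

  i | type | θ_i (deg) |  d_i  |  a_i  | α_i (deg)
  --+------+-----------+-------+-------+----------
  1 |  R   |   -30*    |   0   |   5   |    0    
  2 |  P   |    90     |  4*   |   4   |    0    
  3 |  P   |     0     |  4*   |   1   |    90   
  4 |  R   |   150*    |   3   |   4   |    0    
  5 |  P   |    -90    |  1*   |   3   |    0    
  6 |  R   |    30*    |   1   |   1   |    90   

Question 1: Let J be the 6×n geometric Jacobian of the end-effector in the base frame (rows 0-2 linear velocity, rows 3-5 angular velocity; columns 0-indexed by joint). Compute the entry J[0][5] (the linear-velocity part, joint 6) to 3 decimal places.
axis z_5 = (0.8660,-0.5000,0.0000); lever o_n−o_5 = (0.8660,-0.5000,1.0000)
cross product → J_v[:, 5] = (-0.5000,-0.8660,0.0000)
J_ω[:, 5] = z_5
entry J[0][5] = -0.5000

-0.500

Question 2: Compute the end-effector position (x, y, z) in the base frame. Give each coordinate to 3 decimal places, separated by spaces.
after link 1: o_1 = (4.3301, -2.5000, 0.0000)
after link 2: o_2 = (6.3301, 0.9641, 4.0000)
after link 3: o_3 = (6.8301, 1.8301, 8.0000)
after link 4: o_4 = (7.6962, -2.6699, 10.0000)
after link 5: o_5 = (9.3122, -1.8708, 12.5981)
after link 6: o_6 = (10.1782, -2.3708, 13.5981)

10.178 -2.371 13.598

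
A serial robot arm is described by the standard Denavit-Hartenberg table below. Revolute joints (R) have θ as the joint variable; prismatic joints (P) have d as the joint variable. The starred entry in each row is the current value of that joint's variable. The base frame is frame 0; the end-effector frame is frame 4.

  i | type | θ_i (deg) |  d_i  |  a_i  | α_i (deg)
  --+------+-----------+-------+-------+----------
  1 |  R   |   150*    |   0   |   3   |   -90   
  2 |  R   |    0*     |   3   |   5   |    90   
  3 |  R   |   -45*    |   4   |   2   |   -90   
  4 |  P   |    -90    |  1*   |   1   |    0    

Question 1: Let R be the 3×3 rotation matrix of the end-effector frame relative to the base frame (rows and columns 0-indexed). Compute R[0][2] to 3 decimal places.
End-effector z-axis (col 2 of R) = (-0.9659,-0.2588,0.0000)
R[0][2] = -0.9659

-0.966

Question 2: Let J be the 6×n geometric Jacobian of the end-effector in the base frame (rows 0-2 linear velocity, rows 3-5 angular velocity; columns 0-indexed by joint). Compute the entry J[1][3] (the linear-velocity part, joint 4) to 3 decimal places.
prismatic axis z_3 = (-0.9659,-0.2588,0.0000)
J_v[:, 3] = z_3; J_ω[:, 3] = (0,0,0)
entry J[1][3] = -0.2588

-0.259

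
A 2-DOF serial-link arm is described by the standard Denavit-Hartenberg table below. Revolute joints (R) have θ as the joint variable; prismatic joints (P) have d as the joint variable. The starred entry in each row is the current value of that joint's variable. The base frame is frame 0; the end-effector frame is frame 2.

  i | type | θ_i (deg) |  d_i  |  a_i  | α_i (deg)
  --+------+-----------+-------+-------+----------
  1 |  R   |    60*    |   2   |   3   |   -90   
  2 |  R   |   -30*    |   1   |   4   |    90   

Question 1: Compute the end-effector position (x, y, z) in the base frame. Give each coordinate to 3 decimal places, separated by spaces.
2.366 6.098 4.000

after link 1: o_1 = (1.5000, 2.5981, 2.0000)
after link 2: o_2 = (2.3660, 6.0981, 4.0000)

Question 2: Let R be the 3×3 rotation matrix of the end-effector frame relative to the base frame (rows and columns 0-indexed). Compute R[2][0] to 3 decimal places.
End-effector x-axis (col 0 of R) = (0.4330,0.7500,0.5000)
R[2][0] = 0.5000

0.500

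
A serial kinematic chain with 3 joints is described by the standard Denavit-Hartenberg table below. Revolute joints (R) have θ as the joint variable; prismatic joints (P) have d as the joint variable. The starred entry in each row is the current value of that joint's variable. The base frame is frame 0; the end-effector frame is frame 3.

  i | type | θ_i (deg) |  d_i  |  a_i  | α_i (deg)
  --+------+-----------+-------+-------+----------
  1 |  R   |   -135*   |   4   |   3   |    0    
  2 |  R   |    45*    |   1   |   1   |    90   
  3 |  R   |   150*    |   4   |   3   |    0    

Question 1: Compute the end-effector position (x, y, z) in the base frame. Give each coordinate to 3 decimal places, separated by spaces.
-6.121 -0.523 6.500

after link 1: o_1 = (-2.1213, -2.1213, 4.0000)
after link 2: o_2 = (-2.1213, -3.1213, 5.0000)
after link 3: o_3 = (-6.1213, -0.5232, 6.5000)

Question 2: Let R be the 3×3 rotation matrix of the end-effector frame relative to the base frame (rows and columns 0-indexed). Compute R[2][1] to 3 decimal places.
End-effector y-axis (col 1 of R) = (-0.0000,0.5000,-0.8660)
R[2][1] = -0.8660

-0.866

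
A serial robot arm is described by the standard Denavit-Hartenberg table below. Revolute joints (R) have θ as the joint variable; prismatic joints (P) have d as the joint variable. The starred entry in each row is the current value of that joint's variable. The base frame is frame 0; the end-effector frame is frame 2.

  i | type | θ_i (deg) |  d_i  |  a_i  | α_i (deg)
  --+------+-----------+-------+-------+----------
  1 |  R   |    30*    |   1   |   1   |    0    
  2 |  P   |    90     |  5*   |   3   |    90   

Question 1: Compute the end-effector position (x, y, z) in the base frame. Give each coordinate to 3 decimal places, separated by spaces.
after link 1: o_1 = (0.8660, 0.5000, 1.0000)
after link 2: o_2 = (-0.6340, 3.0981, 6.0000)

-0.634 3.098 6.000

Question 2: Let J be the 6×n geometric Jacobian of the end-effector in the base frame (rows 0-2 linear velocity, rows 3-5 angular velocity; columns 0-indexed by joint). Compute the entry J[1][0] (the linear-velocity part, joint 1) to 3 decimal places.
-0.634

axis z_0 = ẑ; lever o_n−o_0 = (-0.6340,3.0981,6.0000)
cross product → J_v[:, 0] = (-3.0981,-0.6340,0.0000)
J_ω[:, 0] = z_0
entry J[1][0] = -0.6340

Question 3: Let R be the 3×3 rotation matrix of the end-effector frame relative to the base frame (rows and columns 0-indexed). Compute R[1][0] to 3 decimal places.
0.866

End-effector x-axis (col 0 of R) = (-0.5000,0.8660,0.0000)
R[1][0] = 0.8660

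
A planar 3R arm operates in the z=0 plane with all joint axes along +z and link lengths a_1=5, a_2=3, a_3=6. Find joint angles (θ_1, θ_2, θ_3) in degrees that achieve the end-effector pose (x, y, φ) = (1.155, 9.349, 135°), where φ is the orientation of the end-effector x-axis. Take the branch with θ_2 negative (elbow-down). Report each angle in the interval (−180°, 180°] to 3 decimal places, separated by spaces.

wrist centre = target − a_3·(cos φ, sin φ) = (5.3976, 5.1064)
cos θ_2 = (55.2094−5²−3²)/(2·5·3) = 0.7070; θ_2 = -45.0102° (elbow-down)
β = atan2(5.1064,5.3976) = 43.4116°; ψ = atan2(-2.1217,7.1209) = -16.5915°
θ_1 = β − ψ = 60.0031°
θ_3 = φ − θ_1 − θ_2 = 120.0071° (wrapped to (-180°,180°])

60.003 -45.010 120.007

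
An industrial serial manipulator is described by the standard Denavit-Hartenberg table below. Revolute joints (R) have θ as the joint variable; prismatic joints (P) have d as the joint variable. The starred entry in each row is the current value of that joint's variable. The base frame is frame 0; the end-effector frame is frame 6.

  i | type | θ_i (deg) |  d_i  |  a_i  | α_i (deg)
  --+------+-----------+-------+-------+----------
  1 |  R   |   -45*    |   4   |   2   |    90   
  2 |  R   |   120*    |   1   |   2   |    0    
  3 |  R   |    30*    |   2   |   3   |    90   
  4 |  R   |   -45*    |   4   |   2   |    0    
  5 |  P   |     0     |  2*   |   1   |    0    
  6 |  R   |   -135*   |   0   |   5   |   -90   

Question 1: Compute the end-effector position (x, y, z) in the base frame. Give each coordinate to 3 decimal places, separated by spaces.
after link 1: o_1 = (1.4142, -1.4142, 4.0000)
after link 2: o_2 = (0.0000, -1.4142, 5.7321)
after link 3: o_3 = (-3.2513, -0.9913, 7.2321)
after link 4: o_4 = (-1.7031, -0.5395, 11.4033)
after link 5: o_5 = (-0.9290, -0.3136, 13.4889)
after link 6: o_6 = (2.1328, -3.3755, 10.9889)

2.133 -3.375 10.989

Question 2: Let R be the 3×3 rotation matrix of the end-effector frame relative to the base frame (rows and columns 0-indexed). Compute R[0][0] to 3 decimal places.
0.612

End-effector x-axis (col 0 of R) = (0.6124,-0.6124,-0.5000)
R[0][0] = 0.6124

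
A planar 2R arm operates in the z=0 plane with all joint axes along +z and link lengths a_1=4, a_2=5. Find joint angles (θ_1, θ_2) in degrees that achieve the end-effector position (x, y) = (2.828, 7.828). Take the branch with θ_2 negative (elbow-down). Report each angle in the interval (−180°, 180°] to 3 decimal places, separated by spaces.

cos θ_2 = (69.2752−4²−5²)/(2·4·5) = 0.7069; θ_2 = -45.0184° (elbow-down)
β = atan2(7.8280,2.8280) = 70.1369°; ψ = atan2(-3.5367,7.5344) = -25.1455°
θ_1 = β − ψ = 95.2824°

95.282 -45.018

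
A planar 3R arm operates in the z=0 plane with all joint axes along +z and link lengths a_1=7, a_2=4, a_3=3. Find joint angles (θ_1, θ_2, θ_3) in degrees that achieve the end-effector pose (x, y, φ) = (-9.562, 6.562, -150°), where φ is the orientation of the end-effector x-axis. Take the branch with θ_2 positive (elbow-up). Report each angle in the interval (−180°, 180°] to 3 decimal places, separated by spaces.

wrist centre = target − a_3·(cos φ, sin φ) = (-6.9639, 8.0620)
cos θ_2 = (113.4921−7²−4²)/(2·7·4) = 0.8659; θ_2 = 30.0109° (elbow-up)
β = atan2(8.0620,-6.9639) = 130.8203°; ψ = atan2(2.0007,10.4637) = 10.8243°
θ_1 = β − ψ = 119.9960°
θ_3 = φ − θ_1 − θ_2 = 59.9930° (wrapped to (-180°,180°])

119.996 30.011 59.993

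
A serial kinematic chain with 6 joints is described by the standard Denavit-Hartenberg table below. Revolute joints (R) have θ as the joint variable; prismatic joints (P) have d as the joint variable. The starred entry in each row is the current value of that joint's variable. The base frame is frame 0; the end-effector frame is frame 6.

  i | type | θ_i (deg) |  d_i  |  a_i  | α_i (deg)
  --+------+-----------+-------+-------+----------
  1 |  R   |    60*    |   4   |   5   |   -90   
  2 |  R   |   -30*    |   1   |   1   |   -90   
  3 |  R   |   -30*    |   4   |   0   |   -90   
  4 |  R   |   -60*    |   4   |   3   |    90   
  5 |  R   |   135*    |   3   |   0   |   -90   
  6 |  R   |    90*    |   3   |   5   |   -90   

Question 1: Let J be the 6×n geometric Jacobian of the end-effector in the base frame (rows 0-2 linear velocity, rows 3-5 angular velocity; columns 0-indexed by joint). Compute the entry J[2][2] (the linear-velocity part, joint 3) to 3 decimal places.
axis z_2 = (0.2500,0.4330,-0.8660); lever o_n−o_2 = (2.6300,3.4728,-1.8472)
cross product → J_v[:, 2] = (2.2077,-1.8159,-0.2706)
J_ω[:, 2] = z_2
entry J[2][2] = -0.2706

-0.271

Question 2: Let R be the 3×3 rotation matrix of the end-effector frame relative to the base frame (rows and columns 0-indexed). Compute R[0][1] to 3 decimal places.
End-effector y-axis (col 1 of R) = (0.8160,0.5422,-0.2005)
R[0][1] = 0.8160

0.816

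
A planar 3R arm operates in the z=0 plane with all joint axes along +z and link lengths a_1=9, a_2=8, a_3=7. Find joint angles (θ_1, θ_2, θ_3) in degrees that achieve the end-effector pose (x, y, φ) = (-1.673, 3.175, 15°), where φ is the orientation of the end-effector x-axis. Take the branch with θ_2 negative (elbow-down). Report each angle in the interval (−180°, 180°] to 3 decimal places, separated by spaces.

wrist centre = target − a_3·(cos φ, sin φ) = (-8.4345, 1.3633)
cos θ_2 = (72.9990−9²−8²)/(2·9·8) = -0.5000; θ_2 = -120.0005° (elbow-down)
β = atan2(1.3633,-8.4345) = 170.8187°; ψ = atan2(-6.9282,4.9999) = -54.1827°
θ_1 = β − ψ = 225.0013°
θ_3 = φ − θ_1 − θ_2 = -90.0009° (wrapped to (-180°,180°])

-134.999 -120.000 -90.001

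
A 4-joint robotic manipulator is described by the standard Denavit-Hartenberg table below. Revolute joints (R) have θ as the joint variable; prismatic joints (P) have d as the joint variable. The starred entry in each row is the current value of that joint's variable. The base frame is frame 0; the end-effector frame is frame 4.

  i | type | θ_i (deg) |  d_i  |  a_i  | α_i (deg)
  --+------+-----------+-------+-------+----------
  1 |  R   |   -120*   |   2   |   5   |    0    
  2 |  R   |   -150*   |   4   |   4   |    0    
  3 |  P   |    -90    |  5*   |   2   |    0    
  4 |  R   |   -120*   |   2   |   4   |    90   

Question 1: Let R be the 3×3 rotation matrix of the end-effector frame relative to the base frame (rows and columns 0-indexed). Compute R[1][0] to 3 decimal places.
-0.866

End-effector x-axis (col 0 of R) = (-0.5000,-0.8660,0.0000)
R[1][0] = -0.8660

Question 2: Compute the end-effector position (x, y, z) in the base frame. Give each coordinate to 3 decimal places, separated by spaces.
-2.500 -3.794 13.000

after link 1: o_1 = (-2.5000, -4.3301, 2.0000)
after link 2: o_2 = (-2.5000, -0.3301, 6.0000)
after link 3: o_3 = (-0.5000, -0.3301, 11.0000)
after link 4: o_4 = (-2.5000, -3.7942, 13.0000)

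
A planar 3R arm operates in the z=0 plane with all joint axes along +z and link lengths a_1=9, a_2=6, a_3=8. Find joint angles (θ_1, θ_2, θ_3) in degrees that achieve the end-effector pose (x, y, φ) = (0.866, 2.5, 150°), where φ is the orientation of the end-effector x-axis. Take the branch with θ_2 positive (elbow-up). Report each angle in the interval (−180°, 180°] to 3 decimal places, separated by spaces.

-51.787 120.000 81.787

wrist centre = target − a_3·(cos φ, sin φ) = (7.7942, -1.5000)
cos θ_2 = (62.9996−9²−6²)/(2·9·6) = -0.5000; θ_2 = 120.0002° (elbow-up)
β = atan2(-1.5000,7.7942) = -10.8934°; ψ = atan2(5.1961,6.0000) = 40.8934°
θ_1 = β − ψ = -51.7869°
θ_3 = φ − θ_1 − θ_2 = 81.7866° (wrapped to (-180°,180°])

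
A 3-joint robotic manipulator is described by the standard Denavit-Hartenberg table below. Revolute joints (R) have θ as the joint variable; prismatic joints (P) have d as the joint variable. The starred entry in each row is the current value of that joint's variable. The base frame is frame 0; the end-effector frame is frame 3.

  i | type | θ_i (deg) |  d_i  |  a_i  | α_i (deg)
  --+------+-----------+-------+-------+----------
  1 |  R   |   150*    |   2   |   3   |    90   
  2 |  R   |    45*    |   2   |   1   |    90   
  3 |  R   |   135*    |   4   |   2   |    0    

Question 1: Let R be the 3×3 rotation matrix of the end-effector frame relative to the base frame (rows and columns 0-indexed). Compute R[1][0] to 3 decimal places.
End-effector x-axis (col 0 of R) = (0.7866,0.3624,-0.5000)
R[1][0] = 0.3624

0.362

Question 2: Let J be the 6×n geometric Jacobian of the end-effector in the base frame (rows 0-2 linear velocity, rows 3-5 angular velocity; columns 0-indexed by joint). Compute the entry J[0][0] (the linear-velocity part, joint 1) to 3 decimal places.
axis z_0 = ẑ; lever o_n−o_0 = (-3.0868,5.7246,-1.1213)
cross product → J_v[:, 0] = (-5.7246,-3.0868,0.0000)
J_ω[:, 0] = z_0
entry J[0][0] = -5.7246

-5.725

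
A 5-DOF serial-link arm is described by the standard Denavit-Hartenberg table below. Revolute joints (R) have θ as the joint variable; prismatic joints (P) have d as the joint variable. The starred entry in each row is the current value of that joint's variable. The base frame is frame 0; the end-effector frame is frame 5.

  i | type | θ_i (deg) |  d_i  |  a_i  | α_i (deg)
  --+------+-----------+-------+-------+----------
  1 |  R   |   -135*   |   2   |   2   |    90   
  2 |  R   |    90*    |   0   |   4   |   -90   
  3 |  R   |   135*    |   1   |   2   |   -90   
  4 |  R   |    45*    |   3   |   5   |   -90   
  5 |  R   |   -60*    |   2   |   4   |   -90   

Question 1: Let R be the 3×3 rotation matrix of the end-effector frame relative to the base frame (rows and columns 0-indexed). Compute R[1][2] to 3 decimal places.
End-effector z-axis (col 2 of R) = (0.1232,-0.9892,-0.0795)
R[1][2] = -0.9892

-0.989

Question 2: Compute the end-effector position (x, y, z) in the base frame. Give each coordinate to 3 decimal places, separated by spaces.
-5.671 -4.743 -2.485

after link 1: o_1 = (-1.4142, -1.4142, 2.0000)
after link 2: o_2 = (-1.4142, -1.4142, 6.0000)
after link 3: o_3 = (0.2929, -1.7071, 4.5858)
after link 4: o_4 = (-1.9393, -4.4749, -0.0355)
after link 5: o_5 = (-5.6714, -4.7428, -2.4850)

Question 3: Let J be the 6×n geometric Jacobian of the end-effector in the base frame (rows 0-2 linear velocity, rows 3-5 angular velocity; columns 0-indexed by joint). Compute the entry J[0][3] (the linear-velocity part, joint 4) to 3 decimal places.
axis z_3 = (-0.5000,0.5000,-0.7071); lever o_n−o_3 = (-5.9643,-3.0357,-7.0708)
cross product → J_v[:, 3] = (-5.6820,0.6820,4.5000)
J_ω[:, 3] = z_3
entry J[0][3] = -5.6820

-5.682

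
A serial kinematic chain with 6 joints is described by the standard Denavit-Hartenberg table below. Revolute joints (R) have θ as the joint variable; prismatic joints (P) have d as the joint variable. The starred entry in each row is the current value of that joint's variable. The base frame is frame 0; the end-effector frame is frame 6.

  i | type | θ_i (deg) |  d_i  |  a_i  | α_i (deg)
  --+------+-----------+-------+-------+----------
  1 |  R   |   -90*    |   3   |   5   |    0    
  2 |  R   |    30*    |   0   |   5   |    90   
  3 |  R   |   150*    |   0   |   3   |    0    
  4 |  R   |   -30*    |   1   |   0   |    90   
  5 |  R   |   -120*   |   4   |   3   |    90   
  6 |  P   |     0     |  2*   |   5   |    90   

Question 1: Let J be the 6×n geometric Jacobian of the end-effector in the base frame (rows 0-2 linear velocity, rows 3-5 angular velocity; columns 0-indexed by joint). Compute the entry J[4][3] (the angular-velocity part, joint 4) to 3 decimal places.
-0.500

axis z_3 = (-0.8660,-0.5000,0.0000); lever o_n−o_3 = (7.4330,-3.0179,-2.9641)
cross product → J_v[:, 3] = (1.4821,-2.5670,6.3301)
J_ω[:, 3] = z_3
entry J[4][3] = -0.5000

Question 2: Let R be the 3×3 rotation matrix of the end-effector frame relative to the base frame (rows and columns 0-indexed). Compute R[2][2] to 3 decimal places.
-0.500

End-effector z-axis (col 2 of R) = (-0.4330,0.7500,-0.5000)
R[2][2] = -0.5000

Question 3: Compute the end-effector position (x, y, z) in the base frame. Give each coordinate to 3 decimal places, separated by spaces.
8.634 -10.098 1.536

after link 1: o_1 = (0.0000, -5.0000, 3.0000)
after link 2: o_2 = (2.5000, -9.3301, 3.0000)
after link 3: o_3 = (1.2010, -7.0801, 4.5000)
after link 4: o_4 = (0.3349, -7.5801, 4.5000)
after link 5: o_5 = (4.6920, -9.9306, 5.2010)
after link 6: o_6 = (8.6340, -10.0981, 1.5359)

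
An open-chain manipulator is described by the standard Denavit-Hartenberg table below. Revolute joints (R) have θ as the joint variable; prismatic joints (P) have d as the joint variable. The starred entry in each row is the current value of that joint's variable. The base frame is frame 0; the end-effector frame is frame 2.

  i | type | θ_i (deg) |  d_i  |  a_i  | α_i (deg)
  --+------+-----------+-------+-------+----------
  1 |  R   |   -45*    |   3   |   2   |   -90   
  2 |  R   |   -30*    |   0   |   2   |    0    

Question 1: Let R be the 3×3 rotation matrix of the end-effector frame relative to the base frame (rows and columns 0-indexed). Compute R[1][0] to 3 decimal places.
End-effector x-axis (col 0 of R) = (0.6124,-0.6124,0.5000)
R[1][0] = -0.6124

-0.612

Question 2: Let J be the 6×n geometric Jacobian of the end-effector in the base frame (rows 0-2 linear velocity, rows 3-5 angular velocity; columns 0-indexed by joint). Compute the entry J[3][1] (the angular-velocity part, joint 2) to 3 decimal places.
0.707

axis z_1 = (0.7071,0.7071,0.0000); lever o_n−o_1 = (1.2247,-1.2247,1.0000)
cross product → J_v[:, 1] = (0.7071,-0.7071,-1.7321)
J_ω[:, 1] = z_1
entry J[3][1] = 0.7071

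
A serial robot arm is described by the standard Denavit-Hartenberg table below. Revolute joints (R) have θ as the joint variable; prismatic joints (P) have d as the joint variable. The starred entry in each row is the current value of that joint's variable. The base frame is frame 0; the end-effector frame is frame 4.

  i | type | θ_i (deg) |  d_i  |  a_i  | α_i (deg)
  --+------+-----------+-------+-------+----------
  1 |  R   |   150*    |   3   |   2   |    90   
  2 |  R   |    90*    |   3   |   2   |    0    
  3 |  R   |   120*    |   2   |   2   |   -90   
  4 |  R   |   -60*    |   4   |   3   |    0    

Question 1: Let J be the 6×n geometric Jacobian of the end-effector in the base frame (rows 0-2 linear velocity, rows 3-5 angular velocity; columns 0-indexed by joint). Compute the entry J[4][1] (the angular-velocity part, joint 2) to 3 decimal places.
0.866

axis z_1 = (0.5000,0.8660,0.0000); lever o_n−o_1 = (4.6920,6.0646,-3.2141)
cross product → J_v[:, 1] = (-2.7835,1.6071,-1.0311)
J_ω[:, 1] = z_1
entry J[4][1] = 0.8660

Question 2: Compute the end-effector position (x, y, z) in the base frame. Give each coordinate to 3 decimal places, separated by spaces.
2.960 7.065 -0.214

after link 1: o_1 = (-1.7321, 1.0000, 3.0000)
after link 2: o_2 = (-0.2321, 3.5981, 5.0000)
after link 3: o_3 = (2.2679, 4.4641, 4.0000)
after link 4: o_4 = (2.9599, 7.0646, -0.2141)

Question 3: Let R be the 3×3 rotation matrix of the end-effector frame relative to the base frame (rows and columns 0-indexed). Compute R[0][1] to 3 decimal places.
0.400

End-effector y-axis (col 1 of R) = (0.3995,-0.8080,-0.4330)
R[0][1] = 0.3995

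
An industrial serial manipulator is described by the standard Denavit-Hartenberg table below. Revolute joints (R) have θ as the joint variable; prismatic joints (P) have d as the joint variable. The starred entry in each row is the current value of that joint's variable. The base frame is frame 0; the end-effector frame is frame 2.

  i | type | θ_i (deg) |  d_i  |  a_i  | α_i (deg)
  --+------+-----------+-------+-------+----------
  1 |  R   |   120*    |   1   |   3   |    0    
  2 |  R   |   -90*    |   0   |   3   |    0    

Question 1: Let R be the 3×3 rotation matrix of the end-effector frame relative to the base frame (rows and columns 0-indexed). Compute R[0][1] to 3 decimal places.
-0.500

End-effector y-axis (col 1 of R) = (-0.5000,0.8660,0.0000)
R[0][1] = -0.5000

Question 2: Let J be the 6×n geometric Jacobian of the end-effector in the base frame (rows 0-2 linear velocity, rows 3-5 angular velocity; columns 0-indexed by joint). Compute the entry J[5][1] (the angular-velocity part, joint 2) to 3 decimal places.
axis z_1 = (0.0000,0.0000,1.0000); lever o_n−o_1 = (2.5981,1.5000,0.0000)
cross product → J_v[:, 1] = (-1.5000,2.5981,0.0000)
J_ω[:, 1] = z_1
entry J[5][1] = 1.0000

1.000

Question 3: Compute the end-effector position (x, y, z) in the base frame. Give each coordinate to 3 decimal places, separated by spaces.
1.098 4.098 1.000

after link 1: o_1 = (-1.5000, 2.5981, 1.0000)
after link 2: o_2 = (1.0981, 4.0981, 1.0000)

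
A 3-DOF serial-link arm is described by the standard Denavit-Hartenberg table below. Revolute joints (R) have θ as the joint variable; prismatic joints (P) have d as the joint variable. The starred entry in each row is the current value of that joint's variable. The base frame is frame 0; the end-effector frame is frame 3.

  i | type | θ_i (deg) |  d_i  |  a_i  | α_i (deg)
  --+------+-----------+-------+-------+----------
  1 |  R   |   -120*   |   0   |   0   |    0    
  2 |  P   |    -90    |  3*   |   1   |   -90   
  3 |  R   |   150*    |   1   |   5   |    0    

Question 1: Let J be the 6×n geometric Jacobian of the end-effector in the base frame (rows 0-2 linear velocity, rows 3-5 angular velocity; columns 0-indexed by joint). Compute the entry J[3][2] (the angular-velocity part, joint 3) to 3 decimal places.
axis z_2 = (-0.5000,-0.8660,0.0000); lever o_n−o_2 = (3.2500,-3.0311,-2.5000)
cross product → J_v[:, 2] = (2.1651,-1.2500,4.3301)
J_ω[:, 2] = z_2
entry J[3][2] = -0.5000

-0.500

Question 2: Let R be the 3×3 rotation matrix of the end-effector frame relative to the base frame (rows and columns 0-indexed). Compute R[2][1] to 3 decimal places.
End-effector y-axis (col 1 of R) = (0.4330,-0.2500,0.8660)
R[2][1] = 0.8660

0.866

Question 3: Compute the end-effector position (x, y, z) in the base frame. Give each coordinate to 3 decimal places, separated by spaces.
after link 1: o_1 = (0.0000, 0.0000, 0.0000)
after link 2: o_2 = (-0.8660, 0.5000, 3.0000)
after link 3: o_3 = (2.3840, -2.5311, 0.5000)

2.384 -2.531 0.500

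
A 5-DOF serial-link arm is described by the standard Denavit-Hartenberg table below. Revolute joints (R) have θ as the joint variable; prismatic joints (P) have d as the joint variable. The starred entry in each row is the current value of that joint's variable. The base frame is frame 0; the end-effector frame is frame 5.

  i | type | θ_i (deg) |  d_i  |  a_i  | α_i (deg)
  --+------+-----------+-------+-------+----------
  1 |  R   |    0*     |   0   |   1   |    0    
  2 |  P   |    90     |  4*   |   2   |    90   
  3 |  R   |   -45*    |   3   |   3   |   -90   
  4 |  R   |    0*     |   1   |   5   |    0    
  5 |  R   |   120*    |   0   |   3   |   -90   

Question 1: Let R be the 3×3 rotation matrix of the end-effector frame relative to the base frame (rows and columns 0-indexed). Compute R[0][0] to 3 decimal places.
End-effector x-axis (col 0 of R) = (-0.8660,-0.3536,0.3536)
R[0][0] = -0.8660

-0.866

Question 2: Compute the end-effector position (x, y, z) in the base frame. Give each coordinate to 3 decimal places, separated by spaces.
1.402 7.303 0.111

after link 1: o_1 = (1.0000, 0.0000, 0.0000)
after link 2: o_2 = (1.0000, 2.0000, 4.0000)
after link 3: o_3 = (4.0000, 4.1213, 1.8787)
after link 4: o_4 = (4.0000, 8.3640, -0.9497)
after link 5: o_5 = (1.4019, 7.3033, 0.1109)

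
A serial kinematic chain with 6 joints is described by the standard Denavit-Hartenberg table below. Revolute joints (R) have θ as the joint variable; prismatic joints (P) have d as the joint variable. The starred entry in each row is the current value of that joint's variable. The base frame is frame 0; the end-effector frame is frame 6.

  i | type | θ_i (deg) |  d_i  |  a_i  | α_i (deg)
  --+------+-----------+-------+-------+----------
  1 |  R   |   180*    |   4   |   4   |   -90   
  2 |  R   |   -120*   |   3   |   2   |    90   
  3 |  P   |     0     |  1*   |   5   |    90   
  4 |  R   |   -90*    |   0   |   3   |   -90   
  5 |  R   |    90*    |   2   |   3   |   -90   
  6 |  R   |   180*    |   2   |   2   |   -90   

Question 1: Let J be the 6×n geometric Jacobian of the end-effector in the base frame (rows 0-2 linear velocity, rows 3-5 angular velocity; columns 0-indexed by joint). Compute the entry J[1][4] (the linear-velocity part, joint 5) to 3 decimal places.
axis z_4 = (0.5000,0.0000,0.8660); lever o_n−o_4 = (2.7321,-1.0000,0.7321)
cross product → J_v[:, 4] = (0.8660,2.0000,-0.5000)
J_ω[:, 4] = z_4
entry J[1][4] = 2.0000

2.000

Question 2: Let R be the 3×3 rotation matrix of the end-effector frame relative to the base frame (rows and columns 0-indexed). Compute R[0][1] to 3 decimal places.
-0.866

End-effector y-axis (col 1 of R) = (-0.8660,0.0000,0.5000)
R[0][1] = -0.8660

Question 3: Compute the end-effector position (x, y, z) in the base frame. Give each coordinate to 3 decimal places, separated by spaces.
0.500 -4.000 11.794

after link 1: o_1 = (-4.0000, 0.0000, 4.0000)
after link 2: o_2 = (-3.0000, -3.0000, 5.7321)
after link 3: o_3 = (0.3660, -3.0000, 9.5622)
after link 4: o_4 = (-2.2321, -3.0000, 11.0622)
after link 5: o_5 = (-1.2321, -6.0000, 12.7942)
after link 6: o_6 = (0.5000, -4.0000, 11.7942)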